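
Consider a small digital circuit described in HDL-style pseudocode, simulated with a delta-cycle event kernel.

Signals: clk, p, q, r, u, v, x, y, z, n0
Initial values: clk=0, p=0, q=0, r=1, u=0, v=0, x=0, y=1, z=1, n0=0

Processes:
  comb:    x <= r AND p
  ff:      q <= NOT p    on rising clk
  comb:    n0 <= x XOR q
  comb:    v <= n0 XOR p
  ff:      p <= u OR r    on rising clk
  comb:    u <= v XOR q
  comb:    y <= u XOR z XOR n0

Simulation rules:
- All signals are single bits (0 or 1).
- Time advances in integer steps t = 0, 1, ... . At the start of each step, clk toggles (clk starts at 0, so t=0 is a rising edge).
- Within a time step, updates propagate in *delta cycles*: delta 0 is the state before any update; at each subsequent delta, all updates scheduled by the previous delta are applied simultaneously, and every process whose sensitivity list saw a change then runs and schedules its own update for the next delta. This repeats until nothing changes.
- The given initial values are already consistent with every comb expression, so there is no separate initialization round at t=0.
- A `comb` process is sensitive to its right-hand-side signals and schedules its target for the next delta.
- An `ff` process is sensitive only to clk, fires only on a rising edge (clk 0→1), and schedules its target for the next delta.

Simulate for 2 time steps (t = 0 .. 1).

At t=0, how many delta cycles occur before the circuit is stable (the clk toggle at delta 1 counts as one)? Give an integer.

t0.Δ0 q=0 x=0 n0=0 z=1 y=1 r=1 p=0 v=0 clk=0 u=0
t0.Δ1 q=0 x=0 n0=0 z=1 y=1 r=1 p=0 v=0 clk=1 u=0
t0.Δ2 q=1 x=0 n0=0 z=1 y=1 r=1 p=1 v=0 clk=1 u=0
t0.Δ3 q=1 x=1 n0=1 z=1 y=1 r=1 p=1 v=1 clk=1 u=1
t0.Δ4 q=1 x=1 n0=0 z=1 y=1 r=1 p=1 v=0 clk=1 u=0
t0.Δ5 q=1 x=1 n0=0 z=1 y=1 r=1 p=1 v=1 clk=1 u=1
t0.Δ6 q=1 x=1 n0=0 z=1 y=0 r=1 p=1 v=1 clk=1 u=0
t0.Δ7 q=1 x=1 n0=0 z=1 y=1 r=1 p=1 v=1 clk=1 u=0
t1.Δ0 q=1 x=1 n0=0 z=1 y=1 r=1 p=1 v=1 clk=1 u=0
t1.Δ1 q=1 x=1 n0=0 z=1 y=1 r=1 p=1 v=1 clk=0 u=0

7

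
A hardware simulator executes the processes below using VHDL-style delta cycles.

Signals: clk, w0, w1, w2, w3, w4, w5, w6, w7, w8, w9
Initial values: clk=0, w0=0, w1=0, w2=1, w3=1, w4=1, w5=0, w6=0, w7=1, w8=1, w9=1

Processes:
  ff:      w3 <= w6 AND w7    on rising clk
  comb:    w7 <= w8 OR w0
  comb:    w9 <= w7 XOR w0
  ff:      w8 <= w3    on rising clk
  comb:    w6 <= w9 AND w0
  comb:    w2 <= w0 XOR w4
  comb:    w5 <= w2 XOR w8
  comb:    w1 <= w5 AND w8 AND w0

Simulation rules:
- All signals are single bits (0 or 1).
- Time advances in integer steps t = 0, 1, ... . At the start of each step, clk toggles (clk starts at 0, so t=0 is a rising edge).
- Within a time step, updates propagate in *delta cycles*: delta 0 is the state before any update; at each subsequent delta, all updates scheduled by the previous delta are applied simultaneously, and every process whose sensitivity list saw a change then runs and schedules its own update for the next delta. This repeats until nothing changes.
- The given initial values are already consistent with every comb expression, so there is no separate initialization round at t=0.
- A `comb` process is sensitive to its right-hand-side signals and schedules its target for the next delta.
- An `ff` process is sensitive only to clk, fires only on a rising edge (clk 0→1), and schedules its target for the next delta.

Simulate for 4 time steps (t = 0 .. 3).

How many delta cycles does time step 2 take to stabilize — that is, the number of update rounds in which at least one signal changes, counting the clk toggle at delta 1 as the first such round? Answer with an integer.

4

t0.Δ0 clk=0 w8=1 w9=1 w0=0 w2=1 w6=0 w7=1 w3=1 w4=1 w1=0 w5=0
t0.Δ1 clk=1 w8=1 w9=1 w0=0 w2=1 w6=0 w7=1 w3=1 w4=1 w1=0 w5=0
t0.Δ2 clk=1 w8=1 w9=1 w0=0 w2=1 w6=0 w7=1 w3=0 w4=1 w1=0 w5=0
t1.Δ0 clk=1 w8=1 w9=1 w0=0 w2=1 w6=0 w7=1 w3=0 w4=1 w1=0 w5=0
t1.Δ1 clk=0 w8=1 w9=1 w0=0 w2=1 w6=0 w7=1 w3=0 w4=1 w1=0 w5=0
t2.Δ0 clk=0 w8=1 w9=1 w0=0 w2=1 w6=0 w7=1 w3=0 w4=1 w1=0 w5=0
t2.Δ1 clk=1 w8=1 w9=1 w0=0 w2=1 w6=0 w7=1 w3=0 w4=1 w1=0 w5=0
t2.Δ2 clk=1 w8=0 w9=1 w0=0 w2=1 w6=0 w7=1 w3=0 w4=1 w1=0 w5=0
t2.Δ3 clk=1 w8=0 w9=1 w0=0 w2=1 w6=0 w7=0 w3=0 w4=1 w1=0 w5=1
t2.Δ4 clk=1 w8=0 w9=0 w0=0 w2=1 w6=0 w7=0 w3=0 w4=1 w1=0 w5=1
t3.Δ0 clk=1 w8=0 w9=0 w0=0 w2=1 w6=0 w7=0 w3=0 w4=1 w1=0 w5=1
t3.Δ1 clk=0 w8=0 w9=0 w0=0 w2=1 w6=0 w7=0 w3=0 w4=1 w1=0 w5=1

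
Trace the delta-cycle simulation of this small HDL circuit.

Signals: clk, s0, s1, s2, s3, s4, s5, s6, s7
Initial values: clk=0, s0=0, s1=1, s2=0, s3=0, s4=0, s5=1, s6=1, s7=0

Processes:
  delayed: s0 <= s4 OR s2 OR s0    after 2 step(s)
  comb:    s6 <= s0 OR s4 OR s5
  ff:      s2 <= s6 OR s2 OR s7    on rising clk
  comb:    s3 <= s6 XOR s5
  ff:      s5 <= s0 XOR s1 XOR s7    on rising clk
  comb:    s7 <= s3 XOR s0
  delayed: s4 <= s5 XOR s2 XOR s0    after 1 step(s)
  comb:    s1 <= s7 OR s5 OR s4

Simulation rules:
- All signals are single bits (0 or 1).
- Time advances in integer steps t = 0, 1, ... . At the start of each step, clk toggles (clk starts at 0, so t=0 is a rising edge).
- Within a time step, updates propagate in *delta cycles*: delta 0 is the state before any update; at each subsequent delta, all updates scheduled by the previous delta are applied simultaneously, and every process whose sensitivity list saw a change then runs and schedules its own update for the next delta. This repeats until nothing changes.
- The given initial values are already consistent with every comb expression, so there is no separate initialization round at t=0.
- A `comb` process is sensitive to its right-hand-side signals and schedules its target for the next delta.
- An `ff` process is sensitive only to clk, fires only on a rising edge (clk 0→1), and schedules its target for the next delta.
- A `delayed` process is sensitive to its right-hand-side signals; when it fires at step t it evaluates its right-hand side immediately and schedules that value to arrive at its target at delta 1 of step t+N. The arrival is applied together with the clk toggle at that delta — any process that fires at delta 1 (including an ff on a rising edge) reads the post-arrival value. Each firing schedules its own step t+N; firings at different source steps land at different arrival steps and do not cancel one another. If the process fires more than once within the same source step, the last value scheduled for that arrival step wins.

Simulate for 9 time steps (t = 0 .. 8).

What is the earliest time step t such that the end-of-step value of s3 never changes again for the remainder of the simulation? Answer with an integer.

t=0 Δ0: s0=0 s1=1 s7=0 s6=1 s2=0 s4=0 clk=0 s5=1 s3=0
  Δ1: clk:0→1
  Δ2: s2:0→1
  (2Δ to stable)
t=1 Δ0: s0=0 s1=1 s7=0 s6=1 s2=1 s4=0 clk=1 s5=1 s3=0
  Δ1: clk:1→0
  (1Δ to stable)
t=2 Δ0: s0=0 s1=1 s7=0 s6=1 s2=1 s4=0 clk=0 s5=1 s3=0
  Δ1: s0:0→1, clk:0→1
  Δ2: s7:0→1, s5:1→0
  Δ3: s3:0→1
  Δ4: s7:1→0
  Δ5: s1:1→0
  (5Δ to stable)
t=3 Δ0: s0=1 s1=0 s7=0 s6=1 s2=1 s4=0 clk=1 s5=0 s3=1
  Δ1: clk:1→0
  (1Δ to stable)
t=4 Δ0: s0=1 s1=0 s7=0 s6=1 s2=1 s4=0 clk=0 s5=0 s3=1
  Δ1: clk:0→1
  Δ2: s5:0→1
  Δ3: s1:0→1, s3:1→0
  Δ4: s7:0→1
  (4Δ to stable)
t=5 Δ0: s0=1 s1=1 s7=1 s6=1 s2=1 s4=0 clk=1 s5=1 s3=0
  Δ1: s4:0→1, clk:1→0
  (1Δ to stable)
t=6 Δ0: s0=1 s1=1 s7=1 s6=1 s2=1 s4=1 clk=0 s5=1 s3=0
  Δ1: clk:0→1
  (1Δ to stable)
t=7 Δ0: s0=1 s1=1 s7=1 s6=1 s2=1 s4=1 clk=1 s5=1 s3=0
  Δ1: clk:1→0
  (1Δ to stable)
t=8 Δ0: s0=1 s1=1 s7=1 s6=1 s2=1 s4=1 clk=0 s5=1 s3=0
  Δ1: clk:0→1
  (1Δ to stable)

4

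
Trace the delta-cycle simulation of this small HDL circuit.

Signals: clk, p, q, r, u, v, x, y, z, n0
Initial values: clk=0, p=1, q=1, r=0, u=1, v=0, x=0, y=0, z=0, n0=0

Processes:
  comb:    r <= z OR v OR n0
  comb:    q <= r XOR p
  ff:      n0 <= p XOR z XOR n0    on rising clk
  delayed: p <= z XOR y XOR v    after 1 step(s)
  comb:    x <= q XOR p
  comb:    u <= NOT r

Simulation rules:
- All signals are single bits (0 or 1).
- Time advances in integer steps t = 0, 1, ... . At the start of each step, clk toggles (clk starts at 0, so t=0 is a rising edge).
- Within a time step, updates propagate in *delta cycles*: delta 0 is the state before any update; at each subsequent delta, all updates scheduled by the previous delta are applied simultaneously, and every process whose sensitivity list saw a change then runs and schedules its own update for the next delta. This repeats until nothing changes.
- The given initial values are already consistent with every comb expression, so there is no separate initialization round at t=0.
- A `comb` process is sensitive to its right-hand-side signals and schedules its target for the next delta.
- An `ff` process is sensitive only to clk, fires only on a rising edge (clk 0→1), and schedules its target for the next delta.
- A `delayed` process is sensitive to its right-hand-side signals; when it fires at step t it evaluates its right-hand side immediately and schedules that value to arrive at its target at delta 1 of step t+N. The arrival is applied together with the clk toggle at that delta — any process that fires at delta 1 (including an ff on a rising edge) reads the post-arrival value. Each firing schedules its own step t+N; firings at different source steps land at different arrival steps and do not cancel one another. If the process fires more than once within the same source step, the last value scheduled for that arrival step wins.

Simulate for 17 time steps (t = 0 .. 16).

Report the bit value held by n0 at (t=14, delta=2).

0

t=0 Δ0: n0=0 p=1 r=0 q=1 v=0 clk=0 z=0 x=0 y=0 u=1
  Δ1: clk:0→1
  Δ2: n0:0→1
  Δ3: r:0→1
  Δ4: q:1→0, u:1→0
  Δ5: x:0→1
  (5Δ to stable)
t=1 Δ0: n0=1 p=1 r=1 q=0 v=0 clk=1 z=0 x=1 y=0 u=0
  Δ1: clk:1→0
  (1Δ to stable)
t=2 Δ0: n0=1 p=1 r=1 q=0 v=0 clk=0 z=0 x=1 y=0 u=0
  Δ1: clk:0→1
  Δ2: n0:1→0
  Δ3: r:1→0
  Δ4: q:0→1, u:0→1
  Δ5: x:1→0
  (5Δ to stable)
t=3 Δ0: n0=0 p=1 r=0 q=1 v=0 clk=1 z=0 x=0 y=0 u=1
  Δ1: clk:1→0
  (1Δ to stable)
t=4 Δ0: n0=0 p=1 r=0 q=1 v=0 clk=0 z=0 x=0 y=0 u=1
  Δ1: clk:0→1
  Δ2: n0:0→1
  Δ3: r:0→1
  Δ4: q:1→0, u:1→0
  Δ5: x:0→1
  (5Δ to stable)
t=5 Δ0: n0=1 p=1 r=1 q=0 v=0 clk=1 z=0 x=1 y=0 u=0
  Δ1: clk:1→0
  (1Δ to stable)
t=6 Δ0: n0=1 p=1 r=1 q=0 v=0 clk=0 z=0 x=1 y=0 u=0
  Δ1: clk:0→1
  Δ2: n0:1→0
  Δ3: r:1→0
  Δ4: q:0→1, u:0→1
  Δ5: x:1→0
  (5Δ to stable)
t=7 Δ0: n0=0 p=1 r=0 q=1 v=0 clk=1 z=0 x=0 y=0 u=1
  Δ1: clk:1→0
  (1Δ to stable)
t=8 Δ0: n0=0 p=1 r=0 q=1 v=0 clk=0 z=0 x=0 y=0 u=1
  Δ1: clk:0→1
  Δ2: n0:0→1
  Δ3: r:0→1
  Δ4: q:1→0, u:1→0
  Δ5: x:0→1
  (5Δ to stable)
t=9 Δ0: n0=1 p=1 r=1 q=0 v=0 clk=1 z=0 x=1 y=0 u=0
  Δ1: clk:1→0
  (1Δ to stable)
t=10 Δ0: n0=1 p=1 r=1 q=0 v=0 clk=0 z=0 x=1 y=0 u=0
  Δ1: clk:0→1
  Δ2: n0:1→0
  Δ3: r:1→0
  Δ4: q:0→1, u:0→1
  Δ5: x:1→0
  (5Δ to stable)
t=11 Δ0: n0=0 p=1 r=0 q=1 v=0 clk=1 z=0 x=0 y=0 u=1
  Δ1: clk:1→0
  (1Δ to stable)
t=12 Δ0: n0=0 p=1 r=0 q=1 v=0 clk=0 z=0 x=0 y=0 u=1
  Δ1: clk:0→1
  Δ2: n0:0→1
  Δ3: r:0→1
  Δ4: q:1→0, u:1→0
  Δ5: x:0→1
  (5Δ to stable)
t=13 Δ0: n0=1 p=1 r=1 q=0 v=0 clk=1 z=0 x=1 y=0 u=0
  Δ1: clk:1→0
  (1Δ to stable)
t=14 Δ0: n0=1 p=1 r=1 q=0 v=0 clk=0 z=0 x=1 y=0 u=0
  Δ1: clk:0→1
  Δ2: n0:1→0
  Δ3: r:1→0
  Δ4: q:0→1, u:0→1
  Δ5: x:1→0
  (5Δ to stable)
t=15 Δ0: n0=0 p=1 r=0 q=1 v=0 clk=1 z=0 x=0 y=0 u=1
  Δ1: clk:1→0
  (1Δ to stable)
t=16 Δ0: n0=0 p=1 r=0 q=1 v=0 clk=0 z=0 x=0 y=0 u=1
  Δ1: clk:0→1
  Δ2: n0:0→1
  Δ3: r:0→1
  Δ4: q:1→0, u:1→0
  Δ5: x:0→1
  (5Δ to stable)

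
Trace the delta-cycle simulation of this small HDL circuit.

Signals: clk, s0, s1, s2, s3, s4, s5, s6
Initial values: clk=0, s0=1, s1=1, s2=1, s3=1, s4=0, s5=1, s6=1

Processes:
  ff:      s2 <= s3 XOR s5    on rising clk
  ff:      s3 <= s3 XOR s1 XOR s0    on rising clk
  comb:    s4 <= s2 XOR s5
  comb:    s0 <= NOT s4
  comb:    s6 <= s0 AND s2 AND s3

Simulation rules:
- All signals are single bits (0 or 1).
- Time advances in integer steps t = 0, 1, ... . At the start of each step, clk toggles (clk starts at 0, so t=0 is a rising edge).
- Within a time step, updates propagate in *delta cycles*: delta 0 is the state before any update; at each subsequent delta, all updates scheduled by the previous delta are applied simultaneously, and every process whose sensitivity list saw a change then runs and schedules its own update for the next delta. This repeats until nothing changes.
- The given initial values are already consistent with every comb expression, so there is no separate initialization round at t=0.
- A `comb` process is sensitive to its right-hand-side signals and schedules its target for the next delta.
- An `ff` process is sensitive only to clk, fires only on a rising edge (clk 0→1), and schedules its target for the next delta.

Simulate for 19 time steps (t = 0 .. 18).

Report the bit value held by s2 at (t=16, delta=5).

1

t0.Δ0 s0=1 s1=1 s3=1 clk=0 s5=1 s6=1 s2=1 s4=0
t0.Δ1 s0=1 s1=1 s3=1 clk=1 s5=1 s6=1 s2=1 s4=0
t0.Δ2 s0=1 s1=1 s3=1 clk=1 s5=1 s6=1 s2=0 s4=0
t0.Δ3 s0=1 s1=1 s3=1 clk=1 s5=1 s6=0 s2=0 s4=1
t0.Δ4 s0=0 s1=1 s3=1 clk=1 s5=1 s6=0 s2=0 s4=1
t1.Δ0 s0=0 s1=1 s3=1 clk=1 s5=1 s6=0 s2=0 s4=1
t1.Δ1 s0=0 s1=1 s3=1 clk=0 s5=1 s6=0 s2=0 s4=1
t2.Δ0 s0=0 s1=1 s3=1 clk=0 s5=1 s6=0 s2=0 s4=1
t2.Δ1 s0=0 s1=1 s3=1 clk=1 s5=1 s6=0 s2=0 s4=1
t2.Δ2 s0=0 s1=1 s3=0 clk=1 s5=1 s6=0 s2=0 s4=1
t3.Δ0 s0=0 s1=1 s3=0 clk=1 s5=1 s6=0 s2=0 s4=1
t3.Δ1 s0=0 s1=1 s3=0 clk=0 s5=1 s6=0 s2=0 s4=1
t4.Δ0 s0=0 s1=1 s3=0 clk=0 s5=1 s6=0 s2=0 s4=1
t4.Δ1 s0=0 s1=1 s3=0 clk=1 s5=1 s6=0 s2=0 s4=1
t4.Δ2 s0=0 s1=1 s3=1 clk=1 s5=1 s6=0 s2=1 s4=1
t4.Δ3 s0=0 s1=1 s3=1 clk=1 s5=1 s6=0 s2=1 s4=0
t4.Δ4 s0=1 s1=1 s3=1 clk=1 s5=1 s6=0 s2=1 s4=0
t4.Δ5 s0=1 s1=1 s3=1 clk=1 s5=1 s6=1 s2=1 s4=0
t5.Δ0 s0=1 s1=1 s3=1 clk=1 s5=1 s6=1 s2=1 s4=0
t5.Δ1 s0=1 s1=1 s3=1 clk=0 s5=1 s6=1 s2=1 s4=0
t6.Δ0 s0=1 s1=1 s3=1 clk=0 s5=1 s6=1 s2=1 s4=0
t6.Δ1 s0=1 s1=1 s3=1 clk=1 s5=1 s6=1 s2=1 s4=0
t6.Δ2 s0=1 s1=1 s3=1 clk=1 s5=1 s6=1 s2=0 s4=0
t6.Δ3 s0=1 s1=1 s3=1 clk=1 s5=1 s6=0 s2=0 s4=1
t6.Δ4 s0=0 s1=1 s3=1 clk=1 s5=1 s6=0 s2=0 s4=1
t7.Δ0 s0=0 s1=1 s3=1 clk=1 s5=1 s6=0 s2=0 s4=1
t7.Δ1 s0=0 s1=1 s3=1 clk=0 s5=1 s6=0 s2=0 s4=1
t8.Δ0 s0=0 s1=1 s3=1 clk=0 s5=1 s6=0 s2=0 s4=1
t8.Δ1 s0=0 s1=1 s3=1 clk=1 s5=1 s6=0 s2=0 s4=1
t8.Δ2 s0=0 s1=1 s3=0 clk=1 s5=1 s6=0 s2=0 s4=1
t9.Δ0 s0=0 s1=1 s3=0 clk=1 s5=1 s6=0 s2=0 s4=1
t9.Δ1 s0=0 s1=1 s3=0 clk=0 s5=1 s6=0 s2=0 s4=1
t10.Δ0 s0=0 s1=1 s3=0 clk=0 s5=1 s6=0 s2=0 s4=1
t10.Δ1 s0=0 s1=1 s3=0 clk=1 s5=1 s6=0 s2=0 s4=1
t10.Δ2 s0=0 s1=1 s3=1 clk=1 s5=1 s6=0 s2=1 s4=1
t10.Δ3 s0=0 s1=1 s3=1 clk=1 s5=1 s6=0 s2=1 s4=0
t10.Δ4 s0=1 s1=1 s3=1 clk=1 s5=1 s6=0 s2=1 s4=0
t10.Δ5 s0=1 s1=1 s3=1 clk=1 s5=1 s6=1 s2=1 s4=0
t11.Δ0 s0=1 s1=1 s3=1 clk=1 s5=1 s6=1 s2=1 s4=0
t11.Δ1 s0=1 s1=1 s3=1 clk=0 s5=1 s6=1 s2=1 s4=0
t12.Δ0 s0=1 s1=1 s3=1 clk=0 s5=1 s6=1 s2=1 s4=0
t12.Δ1 s0=1 s1=1 s3=1 clk=1 s5=1 s6=1 s2=1 s4=0
t12.Δ2 s0=1 s1=1 s3=1 clk=1 s5=1 s6=1 s2=0 s4=0
t12.Δ3 s0=1 s1=1 s3=1 clk=1 s5=1 s6=0 s2=0 s4=1
t12.Δ4 s0=0 s1=1 s3=1 clk=1 s5=1 s6=0 s2=0 s4=1
t13.Δ0 s0=0 s1=1 s3=1 clk=1 s5=1 s6=0 s2=0 s4=1
t13.Δ1 s0=0 s1=1 s3=1 clk=0 s5=1 s6=0 s2=0 s4=1
t14.Δ0 s0=0 s1=1 s3=1 clk=0 s5=1 s6=0 s2=0 s4=1
t14.Δ1 s0=0 s1=1 s3=1 clk=1 s5=1 s6=0 s2=0 s4=1
t14.Δ2 s0=0 s1=1 s3=0 clk=1 s5=1 s6=0 s2=0 s4=1
t15.Δ0 s0=0 s1=1 s3=0 clk=1 s5=1 s6=0 s2=0 s4=1
t15.Δ1 s0=0 s1=1 s3=0 clk=0 s5=1 s6=0 s2=0 s4=1
t16.Δ0 s0=0 s1=1 s3=0 clk=0 s5=1 s6=0 s2=0 s4=1
t16.Δ1 s0=0 s1=1 s3=0 clk=1 s5=1 s6=0 s2=0 s4=1
t16.Δ2 s0=0 s1=1 s3=1 clk=1 s5=1 s6=0 s2=1 s4=1
t16.Δ3 s0=0 s1=1 s3=1 clk=1 s5=1 s6=0 s2=1 s4=0
t16.Δ4 s0=1 s1=1 s3=1 clk=1 s5=1 s6=0 s2=1 s4=0
t16.Δ5 s0=1 s1=1 s3=1 clk=1 s5=1 s6=1 s2=1 s4=0
t17.Δ0 s0=1 s1=1 s3=1 clk=1 s5=1 s6=1 s2=1 s4=0
t17.Δ1 s0=1 s1=1 s3=1 clk=0 s5=1 s6=1 s2=1 s4=0
t18.Δ0 s0=1 s1=1 s3=1 clk=0 s5=1 s6=1 s2=1 s4=0
t18.Δ1 s0=1 s1=1 s3=1 clk=1 s5=1 s6=1 s2=1 s4=0
t18.Δ2 s0=1 s1=1 s3=1 clk=1 s5=1 s6=1 s2=0 s4=0
t18.Δ3 s0=1 s1=1 s3=1 clk=1 s5=1 s6=0 s2=0 s4=1
t18.Δ4 s0=0 s1=1 s3=1 clk=1 s5=1 s6=0 s2=0 s4=1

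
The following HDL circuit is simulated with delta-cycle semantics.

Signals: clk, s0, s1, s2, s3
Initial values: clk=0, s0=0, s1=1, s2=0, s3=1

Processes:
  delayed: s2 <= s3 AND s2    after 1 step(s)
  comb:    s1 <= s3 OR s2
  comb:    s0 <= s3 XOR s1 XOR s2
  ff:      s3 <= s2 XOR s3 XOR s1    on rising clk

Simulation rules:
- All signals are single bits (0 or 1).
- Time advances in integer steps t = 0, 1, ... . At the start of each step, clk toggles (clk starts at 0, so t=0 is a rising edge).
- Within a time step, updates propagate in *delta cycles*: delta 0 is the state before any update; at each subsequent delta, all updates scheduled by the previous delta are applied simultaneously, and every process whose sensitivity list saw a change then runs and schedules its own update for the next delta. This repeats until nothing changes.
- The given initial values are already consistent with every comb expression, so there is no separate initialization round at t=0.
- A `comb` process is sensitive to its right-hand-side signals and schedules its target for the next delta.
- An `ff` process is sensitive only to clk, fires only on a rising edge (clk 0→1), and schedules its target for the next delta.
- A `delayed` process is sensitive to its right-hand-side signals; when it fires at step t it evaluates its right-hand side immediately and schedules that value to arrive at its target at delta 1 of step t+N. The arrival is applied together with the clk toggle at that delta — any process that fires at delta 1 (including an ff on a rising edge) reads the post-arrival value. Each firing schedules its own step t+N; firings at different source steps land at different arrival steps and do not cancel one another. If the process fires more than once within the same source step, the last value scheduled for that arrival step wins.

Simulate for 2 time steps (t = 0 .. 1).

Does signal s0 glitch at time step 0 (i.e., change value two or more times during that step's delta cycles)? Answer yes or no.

[bits: s1,s2,s0,clk,s3]
t=0: Δ0=10001 Δ1=10011 Δ2=10010 Δ3=00110 Δ4=00010 | 4Δ
t=1: Δ0=00010 Δ1=00000 | 1Δ

yes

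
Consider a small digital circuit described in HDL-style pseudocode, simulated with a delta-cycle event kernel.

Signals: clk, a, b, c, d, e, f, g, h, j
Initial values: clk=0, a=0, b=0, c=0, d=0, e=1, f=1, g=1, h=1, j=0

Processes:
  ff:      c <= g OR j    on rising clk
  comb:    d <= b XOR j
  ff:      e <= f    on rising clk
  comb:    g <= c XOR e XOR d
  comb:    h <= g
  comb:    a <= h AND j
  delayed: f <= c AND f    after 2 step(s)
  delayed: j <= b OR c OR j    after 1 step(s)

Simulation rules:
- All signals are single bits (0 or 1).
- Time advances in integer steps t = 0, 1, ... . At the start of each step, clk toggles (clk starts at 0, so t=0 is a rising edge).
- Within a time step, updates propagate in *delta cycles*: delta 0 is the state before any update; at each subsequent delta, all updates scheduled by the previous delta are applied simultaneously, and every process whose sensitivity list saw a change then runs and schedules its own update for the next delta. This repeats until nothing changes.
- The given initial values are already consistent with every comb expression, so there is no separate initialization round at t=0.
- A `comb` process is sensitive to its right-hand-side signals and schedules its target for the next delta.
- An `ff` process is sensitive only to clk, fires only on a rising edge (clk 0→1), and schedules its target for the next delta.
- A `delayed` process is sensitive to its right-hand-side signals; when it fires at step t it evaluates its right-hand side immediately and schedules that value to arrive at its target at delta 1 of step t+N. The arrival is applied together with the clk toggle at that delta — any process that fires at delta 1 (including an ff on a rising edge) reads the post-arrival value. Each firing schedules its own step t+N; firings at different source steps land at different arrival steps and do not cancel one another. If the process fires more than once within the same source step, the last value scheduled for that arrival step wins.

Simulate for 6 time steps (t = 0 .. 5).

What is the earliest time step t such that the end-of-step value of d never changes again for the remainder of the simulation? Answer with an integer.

t=0 Δ0: j=0 g=1 d=0 h=1 e=1 c=0 a=0 clk=0 f=1 b=0
  Δ1: clk:0→1
  Δ2: c:0→1
  Δ3: g:1→0
  Δ4: h:1→0
  (4Δ to stable)
t=1 Δ0: j=0 g=0 d=0 h=0 e=1 c=1 a=0 clk=1 f=1 b=0
  Δ1: j:0→1, clk:1→0
  Δ2: d:0→1
  Δ3: g:0→1
  Δ4: h:0→1
  Δ5: a:0→1
  (5Δ to stable)
t=2 Δ0: j=1 g=1 d=1 h=1 e=1 c=1 a=1 clk=0 f=1 b=0
  Δ1: clk:0→1
  (1Δ to stable)
t=3 Δ0: j=1 g=1 d=1 h=1 e=1 c=1 a=1 clk=1 f=1 b=0
  Δ1: clk:1→0
  (1Δ to stable)
t=4 Δ0: j=1 g=1 d=1 h=1 e=1 c=1 a=1 clk=0 f=1 b=0
  Δ1: clk:0→1
  (1Δ to stable)
t=5 Δ0: j=1 g=1 d=1 h=1 e=1 c=1 a=1 clk=1 f=1 b=0
  Δ1: clk:1→0
  (1Δ to stable)

1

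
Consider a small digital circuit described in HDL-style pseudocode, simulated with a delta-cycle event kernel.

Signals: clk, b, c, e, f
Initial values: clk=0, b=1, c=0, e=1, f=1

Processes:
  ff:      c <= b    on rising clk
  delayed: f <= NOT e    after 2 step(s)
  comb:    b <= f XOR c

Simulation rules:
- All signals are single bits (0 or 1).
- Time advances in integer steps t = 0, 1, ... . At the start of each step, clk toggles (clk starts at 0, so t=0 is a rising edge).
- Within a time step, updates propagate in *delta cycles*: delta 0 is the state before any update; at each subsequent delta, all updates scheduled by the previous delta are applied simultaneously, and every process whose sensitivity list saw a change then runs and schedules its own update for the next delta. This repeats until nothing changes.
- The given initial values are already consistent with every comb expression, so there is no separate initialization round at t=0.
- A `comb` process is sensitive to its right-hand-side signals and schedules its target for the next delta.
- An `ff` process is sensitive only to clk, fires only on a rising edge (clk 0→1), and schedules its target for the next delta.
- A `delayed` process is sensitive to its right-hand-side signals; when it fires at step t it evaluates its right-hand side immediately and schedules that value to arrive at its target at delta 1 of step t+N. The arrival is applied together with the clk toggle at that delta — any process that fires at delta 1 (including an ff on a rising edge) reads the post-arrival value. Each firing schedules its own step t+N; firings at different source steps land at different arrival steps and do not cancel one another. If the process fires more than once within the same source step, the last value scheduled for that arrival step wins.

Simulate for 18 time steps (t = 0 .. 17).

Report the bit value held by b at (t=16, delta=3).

0

[bits: b,f,c,clk,e]
t=0: Δ0=11001 Δ1=11011 Δ2=11111 Δ3=01111 | 3Δ
t=1: Δ0=01111 Δ1=01101 | 1Δ
t=2: Δ0=01101 Δ1=01111 Δ2=01011 Δ3=11011 | 3Δ
t=3: Δ0=11011 Δ1=11001 | 1Δ
t=4: Δ0=11001 Δ1=11011 Δ2=11111 Δ3=01111 | 3Δ
t=5: Δ0=01111 Δ1=01101 | 1Δ
t=6: Δ0=01101 Δ1=01111 Δ2=01011 Δ3=11011 | 3Δ
t=7: Δ0=11011 Δ1=11001 | 1Δ
t=8: Δ0=11001 Δ1=11011 Δ2=11111 Δ3=01111 | 3Δ
t=9: Δ0=01111 Δ1=01101 | 1Δ
t=10: Δ0=01101 Δ1=01111 Δ2=01011 Δ3=11011 | 3Δ
t=11: Δ0=11011 Δ1=11001 | 1Δ
t=12: Δ0=11001 Δ1=11011 Δ2=11111 Δ3=01111 | 3Δ
t=13: Δ0=01111 Δ1=01101 | 1Δ
t=14: Δ0=01101 Δ1=01111 Δ2=01011 Δ3=11011 | 3Δ
t=15: Δ0=11011 Δ1=11001 | 1Δ
t=16: Δ0=11001 Δ1=11011 Δ2=11111 Δ3=01111 | 3Δ
t=17: Δ0=01111 Δ1=01101 | 1Δ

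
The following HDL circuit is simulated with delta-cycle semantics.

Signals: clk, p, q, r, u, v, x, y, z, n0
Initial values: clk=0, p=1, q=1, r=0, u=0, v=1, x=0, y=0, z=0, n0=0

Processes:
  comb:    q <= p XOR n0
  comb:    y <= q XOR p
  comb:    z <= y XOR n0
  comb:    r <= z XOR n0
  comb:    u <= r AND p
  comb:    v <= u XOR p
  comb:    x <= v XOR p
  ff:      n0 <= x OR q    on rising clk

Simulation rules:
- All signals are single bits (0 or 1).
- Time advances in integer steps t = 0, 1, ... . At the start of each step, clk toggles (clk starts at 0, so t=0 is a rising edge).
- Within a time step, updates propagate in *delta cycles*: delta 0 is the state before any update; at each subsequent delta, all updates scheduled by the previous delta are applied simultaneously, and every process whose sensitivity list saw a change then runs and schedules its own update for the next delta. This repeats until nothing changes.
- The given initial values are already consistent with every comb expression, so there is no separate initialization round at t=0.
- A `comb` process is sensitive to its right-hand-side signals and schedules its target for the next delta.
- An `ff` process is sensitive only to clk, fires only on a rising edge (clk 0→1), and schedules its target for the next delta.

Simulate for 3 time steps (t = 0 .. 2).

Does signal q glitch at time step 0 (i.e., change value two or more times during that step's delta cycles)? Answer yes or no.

[bits: y,r,x,u,clk,z,n0,p,v,q]
t=0: Δ0=0000000111 Δ1=0000100111 Δ2=0000101111 Δ3=0100111110 Δ4=1001111110 Δ5=1000101100 Δ6=1110101110 Δ7=1101101110 Δ8=1101101100 Δ9=1111101100 | 9Δ
t=1: Δ0=1111101100 Δ1=1111001100 | 1Δ
t=2: Δ0=1111001100 Δ1=1111101100 | 1Δ

no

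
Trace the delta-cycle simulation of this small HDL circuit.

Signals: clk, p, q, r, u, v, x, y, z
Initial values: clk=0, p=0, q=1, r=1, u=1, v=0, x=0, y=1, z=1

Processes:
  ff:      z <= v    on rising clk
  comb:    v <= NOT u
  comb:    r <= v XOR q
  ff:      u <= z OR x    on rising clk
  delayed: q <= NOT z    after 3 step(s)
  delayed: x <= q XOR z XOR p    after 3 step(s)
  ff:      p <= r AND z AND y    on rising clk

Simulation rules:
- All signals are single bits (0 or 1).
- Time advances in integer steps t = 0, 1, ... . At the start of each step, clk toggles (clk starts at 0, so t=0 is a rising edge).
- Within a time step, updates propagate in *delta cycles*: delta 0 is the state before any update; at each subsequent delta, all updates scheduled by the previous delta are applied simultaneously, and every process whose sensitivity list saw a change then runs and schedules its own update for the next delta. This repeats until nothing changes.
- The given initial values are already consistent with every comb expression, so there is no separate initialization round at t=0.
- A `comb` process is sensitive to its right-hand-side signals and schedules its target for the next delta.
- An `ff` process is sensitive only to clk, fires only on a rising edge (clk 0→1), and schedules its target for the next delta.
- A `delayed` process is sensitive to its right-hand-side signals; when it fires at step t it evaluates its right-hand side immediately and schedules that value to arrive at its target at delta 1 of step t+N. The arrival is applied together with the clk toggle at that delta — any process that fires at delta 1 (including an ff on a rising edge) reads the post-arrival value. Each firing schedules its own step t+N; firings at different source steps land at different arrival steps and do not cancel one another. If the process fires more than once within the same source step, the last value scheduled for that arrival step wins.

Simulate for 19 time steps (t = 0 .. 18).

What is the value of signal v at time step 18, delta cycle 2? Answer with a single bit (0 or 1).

t=0 Δ0: y=1 x=0 r=1 p=0 z=1 clk=0 u=1 q=1 v=0
  Δ1: clk:0→1
  Δ2: p:0→1, z:1→0
  (2Δ to stable)
t=1 Δ0: y=1 x=0 r=1 p=1 z=0 clk=1 u=1 q=1 v=0
  Δ1: clk:1→0
  (1Δ to stable)
t=2 Δ0: y=1 x=0 r=1 p=1 z=0 clk=0 u=1 q=1 v=0
  Δ1: clk:0→1
  Δ2: p:1→0, u:1→0
  Δ3: v:0→1
  Δ4: r:1→0
  (4Δ to stable)
t=3 Δ0: y=1 x=0 r=0 p=0 z=0 clk=1 u=0 q=1 v=1
  Δ1: clk:1→0
  (1Δ to stable)
t=4 Δ0: y=1 x=0 r=0 p=0 z=0 clk=0 u=0 q=1 v=1
  Δ1: clk:0→1
  Δ2: z:0→1
  (2Δ to stable)
t=5 Δ0: y=1 x=0 r=0 p=0 z=1 clk=1 u=0 q=1 v=1
  Δ1: x:0→1, clk:1→0
  (1Δ to stable)
t=6 Δ0: y=1 x=1 r=0 p=0 z=1 clk=0 u=0 q=1 v=1
  Δ1: clk:0→1
  Δ2: u:0→1
  Δ3: v:1→0
  Δ4: r:0→1
  (4Δ to stable)
t=7 Δ0: y=1 x=1 r=1 p=0 z=1 clk=1 u=1 q=1 v=0
  Δ1: x:1→0, clk:1→0, q:1→0
  Δ2: r:1→0
  (2Δ to stable)
t=8 Δ0: y=1 x=0 r=0 p=0 z=1 clk=0 u=1 q=0 v=0
  Δ1: clk:0→1
  Δ2: z:1→0
  (2Δ to stable)
t=9 Δ0: y=1 x=0 r=0 p=0 z=0 clk=1 u=1 q=0 v=0
  Δ1: clk:1→0
  (1Δ to stable)
t=10 Δ0: y=1 x=0 r=0 p=0 z=0 clk=0 u=1 q=0 v=0
  Δ1: x:0→1, clk:0→1
  (1Δ to stable)
t=11 Δ0: y=1 x=1 r=0 p=0 z=0 clk=1 u=1 q=0 v=0
  Δ1: x:1→0, clk:1→0, q:0→1
  Δ2: r:0→1
  (2Δ to stable)
t=12 Δ0: y=1 x=0 r=1 p=0 z=0 clk=0 u=1 q=1 v=0
  Δ1: clk:0→1
  Δ2: u:1→0
  Δ3: v:0→1
  Δ4: r:1→0
  (4Δ to stable)
t=13 Δ0: y=1 x=0 r=0 p=0 z=0 clk=1 u=0 q=1 v=1
  Δ1: clk:1→0
  (1Δ to stable)
t=14 Δ0: y=1 x=0 r=0 p=0 z=0 clk=0 u=0 q=1 v=1
  Δ1: x:0→1, clk:0→1
  Δ2: z:0→1, u:0→1
  Δ3: v:1→0
  Δ4: r:0→1
  (4Δ to stable)
t=15 Δ0: y=1 x=1 r=1 p=0 z=1 clk=1 u=1 q=1 v=0
  Δ1: clk:1→0
  (1Δ to stable)
t=16 Δ0: y=1 x=1 r=1 p=0 z=1 clk=0 u=1 q=1 v=0
  Δ1: clk:0→1
  Δ2: p:0→1, z:1→0
  (2Δ to stable)
t=17 Δ0: y=1 x=1 r=1 p=1 z=0 clk=1 u=1 q=1 v=0
  Δ1: x:1→0, clk:1→0, q:1→0
  Δ2: r:1→0
  (2Δ to stable)
t=18 Δ0: y=1 x=0 r=0 p=1 z=0 clk=0 u=1 q=0 v=0
  Δ1: clk:0→1
  Δ2: p:1→0, u:1→0
  Δ3: v:0→1
  Δ4: r:0→1
  (4Δ to stable)

0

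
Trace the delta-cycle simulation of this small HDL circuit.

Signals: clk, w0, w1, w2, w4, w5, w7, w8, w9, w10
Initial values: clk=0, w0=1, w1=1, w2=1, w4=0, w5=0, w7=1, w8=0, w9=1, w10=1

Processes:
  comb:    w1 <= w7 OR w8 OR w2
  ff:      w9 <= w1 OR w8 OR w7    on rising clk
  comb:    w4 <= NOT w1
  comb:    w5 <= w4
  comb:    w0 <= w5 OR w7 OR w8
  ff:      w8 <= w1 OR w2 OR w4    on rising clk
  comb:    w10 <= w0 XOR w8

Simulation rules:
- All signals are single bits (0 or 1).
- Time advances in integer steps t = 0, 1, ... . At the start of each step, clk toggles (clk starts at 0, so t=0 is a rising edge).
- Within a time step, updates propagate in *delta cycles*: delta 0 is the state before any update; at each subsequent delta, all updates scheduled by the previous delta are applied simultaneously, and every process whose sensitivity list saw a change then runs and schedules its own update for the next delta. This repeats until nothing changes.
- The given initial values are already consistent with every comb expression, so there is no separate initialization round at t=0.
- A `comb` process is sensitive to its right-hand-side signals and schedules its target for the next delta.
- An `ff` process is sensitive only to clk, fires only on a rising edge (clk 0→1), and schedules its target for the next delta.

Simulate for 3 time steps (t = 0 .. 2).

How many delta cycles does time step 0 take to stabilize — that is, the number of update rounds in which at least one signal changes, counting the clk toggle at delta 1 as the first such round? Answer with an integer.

3

[bits: w2,w7,w10,w8,w1,w9,w4,w0,clk,w5]
t=0: Δ0=1110110100 Δ1=1110110110 Δ2=1111110110 Δ3=1101110110 | 3Δ
t=1: Δ0=1101110110 Δ1=1101110100 | 1Δ
t=2: Δ0=1101110100 Δ1=1101110110 | 1Δ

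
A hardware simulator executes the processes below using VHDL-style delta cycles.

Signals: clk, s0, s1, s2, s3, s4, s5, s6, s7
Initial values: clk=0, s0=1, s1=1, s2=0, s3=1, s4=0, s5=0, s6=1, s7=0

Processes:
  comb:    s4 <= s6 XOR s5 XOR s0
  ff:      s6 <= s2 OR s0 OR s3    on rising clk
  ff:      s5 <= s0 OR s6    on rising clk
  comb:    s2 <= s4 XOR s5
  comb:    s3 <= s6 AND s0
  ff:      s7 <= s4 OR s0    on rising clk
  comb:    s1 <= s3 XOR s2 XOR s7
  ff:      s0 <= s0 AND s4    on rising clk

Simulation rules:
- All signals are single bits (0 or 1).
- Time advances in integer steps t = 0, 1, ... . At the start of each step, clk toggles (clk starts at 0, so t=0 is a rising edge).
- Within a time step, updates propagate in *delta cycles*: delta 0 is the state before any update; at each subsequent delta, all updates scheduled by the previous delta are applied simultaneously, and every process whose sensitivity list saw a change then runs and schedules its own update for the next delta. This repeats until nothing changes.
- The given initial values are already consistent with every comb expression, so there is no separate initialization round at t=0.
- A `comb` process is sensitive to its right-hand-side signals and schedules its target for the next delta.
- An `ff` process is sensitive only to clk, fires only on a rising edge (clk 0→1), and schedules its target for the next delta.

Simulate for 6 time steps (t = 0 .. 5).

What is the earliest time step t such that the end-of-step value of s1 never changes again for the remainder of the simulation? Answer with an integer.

2

t=0 Δ0: s1=1 s6=1 s3=1 s7=0 clk=0 s5=0 s4=0 s0=1 s2=0
  Δ1: clk:0→1
  Δ2: s7:0→1, s5:0→1, s0:1→0
  Δ3: s1:1→0, s3:1→0, s2:0→1
  (3Δ to stable)
t=1 Δ0: s1=0 s6=1 s3=0 s7=1 clk=1 s5=1 s4=0 s0=0 s2=1
  Δ1: clk:1→0
  (1Δ to stable)
t=2 Δ0: s1=0 s6=1 s3=0 s7=1 clk=0 s5=1 s4=0 s0=0 s2=1
  Δ1: clk:0→1
  Δ2: s7:1→0
  Δ3: s1:0→1
  (3Δ to stable)
t=3 Δ0: s1=1 s6=1 s3=0 s7=0 clk=1 s5=1 s4=0 s0=0 s2=1
  Δ1: clk:1→0
  (1Δ to stable)
t=4 Δ0: s1=1 s6=1 s3=0 s7=0 clk=0 s5=1 s4=0 s0=0 s2=1
  Δ1: clk:0→1
  (1Δ to stable)
t=5 Δ0: s1=1 s6=1 s3=0 s7=0 clk=1 s5=1 s4=0 s0=0 s2=1
  Δ1: clk:1→0
  (1Δ to stable)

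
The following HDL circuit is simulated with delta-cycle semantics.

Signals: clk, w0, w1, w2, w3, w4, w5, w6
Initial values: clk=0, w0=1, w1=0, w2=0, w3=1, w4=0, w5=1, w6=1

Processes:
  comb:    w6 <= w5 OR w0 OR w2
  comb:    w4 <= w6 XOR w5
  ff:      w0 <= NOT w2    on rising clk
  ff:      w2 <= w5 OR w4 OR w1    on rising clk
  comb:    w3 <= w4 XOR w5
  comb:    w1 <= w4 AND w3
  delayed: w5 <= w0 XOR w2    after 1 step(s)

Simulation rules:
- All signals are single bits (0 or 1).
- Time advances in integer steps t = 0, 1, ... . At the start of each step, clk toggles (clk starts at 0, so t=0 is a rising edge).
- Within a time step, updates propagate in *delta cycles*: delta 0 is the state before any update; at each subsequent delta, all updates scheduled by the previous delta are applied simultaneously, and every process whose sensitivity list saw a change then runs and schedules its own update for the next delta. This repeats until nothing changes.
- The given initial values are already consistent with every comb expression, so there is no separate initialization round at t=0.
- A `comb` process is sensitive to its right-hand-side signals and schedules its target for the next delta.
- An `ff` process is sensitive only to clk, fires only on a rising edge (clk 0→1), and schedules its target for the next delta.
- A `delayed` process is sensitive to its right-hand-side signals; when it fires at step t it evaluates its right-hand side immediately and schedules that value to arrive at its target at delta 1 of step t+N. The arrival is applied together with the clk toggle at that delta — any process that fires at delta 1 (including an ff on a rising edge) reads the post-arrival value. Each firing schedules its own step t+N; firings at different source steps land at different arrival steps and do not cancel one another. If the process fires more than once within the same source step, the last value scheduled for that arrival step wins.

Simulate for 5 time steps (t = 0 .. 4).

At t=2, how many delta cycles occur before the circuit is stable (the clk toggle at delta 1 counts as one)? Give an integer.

t0.Δ0 w5=1 w0=1 w2=0 w3=1 clk=0 w4=0 w1=0 w6=1
t0.Δ1 w5=1 w0=1 w2=0 w3=1 clk=1 w4=0 w1=0 w6=1
t0.Δ2 w5=1 w0=1 w2=1 w3=1 clk=1 w4=0 w1=0 w6=1
t1.Δ0 w5=1 w0=1 w2=1 w3=1 clk=1 w4=0 w1=0 w6=1
t1.Δ1 w5=0 w0=1 w2=1 w3=1 clk=0 w4=0 w1=0 w6=1
t1.Δ2 w5=0 w0=1 w2=1 w3=0 clk=0 w4=1 w1=0 w6=1
t1.Δ3 w5=0 w0=1 w2=1 w3=1 clk=0 w4=1 w1=0 w6=1
t1.Δ4 w5=0 w0=1 w2=1 w3=1 clk=0 w4=1 w1=1 w6=1
t2.Δ0 w5=0 w0=1 w2=1 w3=1 clk=0 w4=1 w1=1 w6=1
t2.Δ1 w5=0 w0=1 w2=1 w3=1 clk=1 w4=1 w1=1 w6=1
t2.Δ2 w5=0 w0=0 w2=1 w3=1 clk=1 w4=1 w1=1 w6=1
t3.Δ0 w5=0 w0=0 w2=1 w3=1 clk=1 w4=1 w1=1 w6=1
t3.Δ1 w5=1 w0=0 w2=1 w3=1 clk=0 w4=1 w1=1 w6=1
t3.Δ2 w5=1 w0=0 w2=1 w3=0 clk=0 w4=0 w1=1 w6=1
t3.Δ3 w5=1 w0=0 w2=1 w3=1 clk=0 w4=0 w1=0 w6=1
t4.Δ0 w5=1 w0=0 w2=1 w3=1 clk=0 w4=0 w1=0 w6=1
t4.Δ1 w5=1 w0=0 w2=1 w3=1 clk=1 w4=0 w1=0 w6=1

2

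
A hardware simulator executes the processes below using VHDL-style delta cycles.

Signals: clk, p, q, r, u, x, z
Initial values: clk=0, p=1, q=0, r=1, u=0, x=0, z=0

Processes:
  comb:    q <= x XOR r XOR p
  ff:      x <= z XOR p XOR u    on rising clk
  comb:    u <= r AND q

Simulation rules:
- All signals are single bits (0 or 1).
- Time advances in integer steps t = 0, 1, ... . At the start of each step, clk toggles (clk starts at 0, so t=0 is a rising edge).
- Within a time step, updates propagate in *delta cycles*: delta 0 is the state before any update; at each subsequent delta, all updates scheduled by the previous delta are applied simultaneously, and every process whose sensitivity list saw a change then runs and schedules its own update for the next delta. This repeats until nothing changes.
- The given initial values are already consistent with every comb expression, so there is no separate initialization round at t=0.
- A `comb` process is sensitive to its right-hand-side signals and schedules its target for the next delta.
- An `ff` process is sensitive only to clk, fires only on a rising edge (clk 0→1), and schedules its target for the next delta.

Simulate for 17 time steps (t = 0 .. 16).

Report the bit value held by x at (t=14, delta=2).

0

t0.Δ0 p=1 u=0 z=0 clk=0 q=0 r=1 x=0
t0.Δ1 p=1 u=0 z=0 clk=1 q=0 r=1 x=0
t0.Δ2 p=1 u=0 z=0 clk=1 q=0 r=1 x=1
t0.Δ3 p=1 u=0 z=0 clk=1 q=1 r=1 x=1
t0.Δ4 p=1 u=1 z=0 clk=1 q=1 r=1 x=1
t1.Δ0 p=1 u=1 z=0 clk=1 q=1 r=1 x=1
t1.Δ1 p=1 u=1 z=0 clk=0 q=1 r=1 x=1
t2.Δ0 p=1 u=1 z=0 clk=0 q=1 r=1 x=1
t2.Δ1 p=1 u=1 z=0 clk=1 q=1 r=1 x=1
t2.Δ2 p=1 u=1 z=0 clk=1 q=1 r=1 x=0
t2.Δ3 p=1 u=1 z=0 clk=1 q=0 r=1 x=0
t2.Δ4 p=1 u=0 z=0 clk=1 q=0 r=1 x=0
t3.Δ0 p=1 u=0 z=0 clk=1 q=0 r=1 x=0
t3.Δ1 p=1 u=0 z=0 clk=0 q=0 r=1 x=0
t4.Δ0 p=1 u=0 z=0 clk=0 q=0 r=1 x=0
t4.Δ1 p=1 u=0 z=0 clk=1 q=0 r=1 x=0
t4.Δ2 p=1 u=0 z=0 clk=1 q=0 r=1 x=1
t4.Δ3 p=1 u=0 z=0 clk=1 q=1 r=1 x=1
t4.Δ4 p=1 u=1 z=0 clk=1 q=1 r=1 x=1
t5.Δ0 p=1 u=1 z=0 clk=1 q=1 r=1 x=1
t5.Δ1 p=1 u=1 z=0 clk=0 q=1 r=1 x=1
t6.Δ0 p=1 u=1 z=0 clk=0 q=1 r=1 x=1
t6.Δ1 p=1 u=1 z=0 clk=1 q=1 r=1 x=1
t6.Δ2 p=1 u=1 z=0 clk=1 q=1 r=1 x=0
t6.Δ3 p=1 u=1 z=0 clk=1 q=0 r=1 x=0
t6.Δ4 p=1 u=0 z=0 clk=1 q=0 r=1 x=0
t7.Δ0 p=1 u=0 z=0 clk=1 q=0 r=1 x=0
t7.Δ1 p=1 u=0 z=0 clk=0 q=0 r=1 x=0
t8.Δ0 p=1 u=0 z=0 clk=0 q=0 r=1 x=0
t8.Δ1 p=1 u=0 z=0 clk=1 q=0 r=1 x=0
t8.Δ2 p=1 u=0 z=0 clk=1 q=0 r=1 x=1
t8.Δ3 p=1 u=0 z=0 clk=1 q=1 r=1 x=1
t8.Δ4 p=1 u=1 z=0 clk=1 q=1 r=1 x=1
t9.Δ0 p=1 u=1 z=0 clk=1 q=1 r=1 x=1
t9.Δ1 p=1 u=1 z=0 clk=0 q=1 r=1 x=1
t10.Δ0 p=1 u=1 z=0 clk=0 q=1 r=1 x=1
t10.Δ1 p=1 u=1 z=0 clk=1 q=1 r=1 x=1
t10.Δ2 p=1 u=1 z=0 clk=1 q=1 r=1 x=0
t10.Δ3 p=1 u=1 z=0 clk=1 q=0 r=1 x=0
t10.Δ4 p=1 u=0 z=0 clk=1 q=0 r=1 x=0
t11.Δ0 p=1 u=0 z=0 clk=1 q=0 r=1 x=0
t11.Δ1 p=1 u=0 z=0 clk=0 q=0 r=1 x=0
t12.Δ0 p=1 u=0 z=0 clk=0 q=0 r=1 x=0
t12.Δ1 p=1 u=0 z=0 clk=1 q=0 r=1 x=0
t12.Δ2 p=1 u=0 z=0 clk=1 q=0 r=1 x=1
t12.Δ3 p=1 u=0 z=0 clk=1 q=1 r=1 x=1
t12.Δ4 p=1 u=1 z=0 clk=1 q=1 r=1 x=1
t13.Δ0 p=1 u=1 z=0 clk=1 q=1 r=1 x=1
t13.Δ1 p=1 u=1 z=0 clk=0 q=1 r=1 x=1
t14.Δ0 p=1 u=1 z=0 clk=0 q=1 r=1 x=1
t14.Δ1 p=1 u=1 z=0 clk=1 q=1 r=1 x=1
t14.Δ2 p=1 u=1 z=0 clk=1 q=1 r=1 x=0
t14.Δ3 p=1 u=1 z=0 clk=1 q=0 r=1 x=0
t14.Δ4 p=1 u=0 z=0 clk=1 q=0 r=1 x=0
t15.Δ0 p=1 u=0 z=0 clk=1 q=0 r=1 x=0
t15.Δ1 p=1 u=0 z=0 clk=0 q=0 r=1 x=0
t16.Δ0 p=1 u=0 z=0 clk=0 q=0 r=1 x=0
t16.Δ1 p=1 u=0 z=0 clk=1 q=0 r=1 x=0
t16.Δ2 p=1 u=0 z=0 clk=1 q=0 r=1 x=1
t16.Δ3 p=1 u=0 z=0 clk=1 q=1 r=1 x=1
t16.Δ4 p=1 u=1 z=0 clk=1 q=1 r=1 x=1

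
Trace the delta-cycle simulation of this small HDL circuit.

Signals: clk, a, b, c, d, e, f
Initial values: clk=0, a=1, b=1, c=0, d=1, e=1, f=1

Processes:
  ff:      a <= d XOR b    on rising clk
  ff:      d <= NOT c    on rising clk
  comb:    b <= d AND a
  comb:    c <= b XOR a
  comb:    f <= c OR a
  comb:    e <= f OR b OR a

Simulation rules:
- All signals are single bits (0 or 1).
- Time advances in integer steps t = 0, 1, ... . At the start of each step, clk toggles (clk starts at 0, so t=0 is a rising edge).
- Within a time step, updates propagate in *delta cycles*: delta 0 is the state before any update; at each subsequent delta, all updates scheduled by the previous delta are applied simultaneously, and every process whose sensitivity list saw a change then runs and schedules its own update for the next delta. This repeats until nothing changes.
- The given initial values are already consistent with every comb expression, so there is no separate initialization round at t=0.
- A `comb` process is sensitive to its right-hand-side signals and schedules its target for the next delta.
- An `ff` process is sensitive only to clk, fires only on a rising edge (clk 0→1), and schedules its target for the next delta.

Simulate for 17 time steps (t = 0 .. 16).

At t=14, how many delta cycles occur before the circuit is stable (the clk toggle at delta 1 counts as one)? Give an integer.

4

t=0 Δ0: d=1 c=0 clk=0 f=1 e=1 a=1 b=1
  Δ1: clk:0→1
  Δ2: a:1→0
  Δ3: c:0→1, f:1→0, b:1→0
  Δ4: c:1→0, f:0→1, e:1→0
  Δ5: f:1→0, e:0→1
  Δ6: e:1→0
  (6Δ to stable)
t=1 Δ0: d=1 c=0 clk=1 f=0 e=0 a=0 b=0
  Δ1: clk:1→0
  (1Δ to stable)
t=2 Δ0: d=1 c=0 clk=0 f=0 e=0 a=0 b=0
  Δ1: clk:0→1
  Δ2: a:0→1
  Δ3: c:0→1, f:0→1, e:0→1, b:0→1
  Δ4: c:1→0
  (4Δ to stable)
t=3 Δ0: d=1 c=0 clk=1 f=1 e=1 a=1 b=1
  Δ1: clk:1→0
  (1Δ to stable)
t=4 Δ0: d=1 c=0 clk=0 f=1 e=1 a=1 b=1
  Δ1: clk:0→1
  Δ2: a:1→0
  Δ3: c:0→1, f:1→0, b:1→0
  Δ4: c:1→0, f:0→1, e:1→0
  Δ5: f:1→0, e:0→1
  Δ6: e:1→0
  (6Δ to stable)
t=5 Δ0: d=1 c=0 clk=1 f=0 e=0 a=0 b=0
  Δ1: clk:1→0
  (1Δ to stable)
t=6 Δ0: d=1 c=0 clk=0 f=0 e=0 a=0 b=0
  Δ1: clk:0→1
  Δ2: a:0→1
  Δ3: c:0→1, f:0→1, e:0→1, b:0→1
  Δ4: c:1→0
  (4Δ to stable)
t=7 Δ0: d=1 c=0 clk=1 f=1 e=1 a=1 b=1
  Δ1: clk:1→0
  (1Δ to stable)
t=8 Δ0: d=1 c=0 clk=0 f=1 e=1 a=1 b=1
  Δ1: clk:0→1
  Δ2: a:1→0
  Δ3: c:0→1, f:1→0, b:1→0
  Δ4: c:1→0, f:0→1, e:1→0
  Δ5: f:1→0, e:0→1
  Δ6: e:1→0
  (6Δ to stable)
t=9 Δ0: d=1 c=0 clk=1 f=0 e=0 a=0 b=0
  Δ1: clk:1→0
  (1Δ to stable)
t=10 Δ0: d=1 c=0 clk=0 f=0 e=0 a=0 b=0
  Δ1: clk:0→1
  Δ2: a:0→1
  Δ3: c:0→1, f:0→1, e:0→1, b:0→1
  Δ4: c:1→0
  (4Δ to stable)
t=11 Δ0: d=1 c=0 clk=1 f=1 e=1 a=1 b=1
  Δ1: clk:1→0
  (1Δ to stable)
t=12 Δ0: d=1 c=0 clk=0 f=1 e=1 a=1 b=1
  Δ1: clk:0→1
  Δ2: a:1→0
  Δ3: c:0→1, f:1→0, b:1→0
  Δ4: c:1→0, f:0→1, e:1→0
  Δ5: f:1→0, e:0→1
  Δ6: e:1→0
  (6Δ to stable)
t=13 Δ0: d=1 c=0 clk=1 f=0 e=0 a=0 b=0
  Δ1: clk:1→0
  (1Δ to stable)
t=14 Δ0: d=1 c=0 clk=0 f=0 e=0 a=0 b=0
  Δ1: clk:0→1
  Δ2: a:0→1
  Δ3: c:0→1, f:0→1, e:0→1, b:0→1
  Δ4: c:1→0
  (4Δ to stable)
t=15 Δ0: d=1 c=0 clk=1 f=1 e=1 a=1 b=1
  Δ1: clk:1→0
  (1Δ to stable)
t=16 Δ0: d=1 c=0 clk=0 f=1 e=1 a=1 b=1
  Δ1: clk:0→1
  Δ2: a:1→0
  Δ3: c:0→1, f:1→0, b:1→0
  Δ4: c:1→0, f:0→1, e:1→0
  Δ5: f:1→0, e:0→1
  Δ6: e:1→0
  (6Δ to stable)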